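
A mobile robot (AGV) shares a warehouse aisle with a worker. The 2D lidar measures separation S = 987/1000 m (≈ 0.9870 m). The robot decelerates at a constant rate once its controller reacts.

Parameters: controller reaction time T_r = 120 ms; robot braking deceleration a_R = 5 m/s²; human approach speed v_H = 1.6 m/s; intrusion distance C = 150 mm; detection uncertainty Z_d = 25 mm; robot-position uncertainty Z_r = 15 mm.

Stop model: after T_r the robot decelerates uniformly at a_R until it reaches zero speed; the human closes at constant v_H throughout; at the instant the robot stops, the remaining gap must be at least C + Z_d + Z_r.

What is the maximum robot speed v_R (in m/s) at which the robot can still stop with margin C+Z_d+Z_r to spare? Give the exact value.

quadratic (1/10)·v² + (11/25)·v + (-121/200) = 0
  disc = (11/25)² − 4·(1/10)·(-121/200) = 1089/2500 ; √disc = 33/50
  v_R = (−(11/25) + 33/50) / (2·(1/10)) = 11/10 m/s
check:
stop time T_s = (11/10)/5 = 0.2200 s
reaction-phase robot travel = 1.1000·0.1200 = 0.1320 m
robot covers 1.1000·0.2200 − ½·5.0000·0.2200² = 0.1210 m while stopping
human closes 1.6000·0.3400 = 0.5440 m
residual clearance needed = 0.1500+0.0250+0.0150 = 0.1900 m
sum ≈ 0.1320+0.1210+0.5440+0.1900 ≈ 0.9870 m = S ✓

v_R_max = 11/10 m/s = 1.1000 m/s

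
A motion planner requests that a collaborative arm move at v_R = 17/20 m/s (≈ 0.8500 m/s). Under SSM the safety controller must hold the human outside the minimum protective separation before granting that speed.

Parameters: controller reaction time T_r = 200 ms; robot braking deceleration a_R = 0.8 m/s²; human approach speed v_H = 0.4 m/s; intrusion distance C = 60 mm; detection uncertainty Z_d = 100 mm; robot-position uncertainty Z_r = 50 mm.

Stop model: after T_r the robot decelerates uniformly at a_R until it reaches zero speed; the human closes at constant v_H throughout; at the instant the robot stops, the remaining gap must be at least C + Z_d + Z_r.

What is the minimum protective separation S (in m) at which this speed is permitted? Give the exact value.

S_min = 4277/3200 m = 1.3366 m

stop time T_s = (17/20)/(4/5) = 1.0625 s
robot covers v_R·T_r = 0.8500·0.2000 = 0.1700 m before braking
robot covers 0.8500·1.0625 − ½·0.8000·1.0625² = 0.4516 m while stopping
person approaches 0.4000·(0.2000+1.0625) = 0.5050 m
residual clearance needed = 0.0600+0.1000+0.0500 = 0.2100 m
S_min ≈ 0.1700+0.4516+0.5050+0.2100  ⇒  S_min = 4277/3200 m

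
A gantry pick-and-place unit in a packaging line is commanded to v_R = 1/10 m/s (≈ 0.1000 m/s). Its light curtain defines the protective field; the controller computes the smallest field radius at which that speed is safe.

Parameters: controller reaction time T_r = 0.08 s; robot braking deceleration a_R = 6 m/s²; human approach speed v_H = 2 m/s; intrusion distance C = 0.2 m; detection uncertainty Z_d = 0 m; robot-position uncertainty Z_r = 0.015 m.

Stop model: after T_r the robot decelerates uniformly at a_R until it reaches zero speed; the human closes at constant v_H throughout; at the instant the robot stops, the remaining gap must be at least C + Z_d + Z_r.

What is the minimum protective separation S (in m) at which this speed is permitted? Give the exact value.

S_min = 2503/6000 m = 0.4172 m

stop time T_s = (1/10)/6 = 0.0167 s
reaction-phase robot travel = 0.1000·0.0800 = 0.0080 m
braking distance = 0.1000²/(2·6.0000) = 0.0008 m
human closes 2.0000·0.0967 = 0.1933 m
residual clearance needed = 0.2000+0.0000+0.0150 = 0.2150 m
S_min ≈ 0.0080+0.0008+0.1933+0.2150  ⇒  S_min = 2503/6000 m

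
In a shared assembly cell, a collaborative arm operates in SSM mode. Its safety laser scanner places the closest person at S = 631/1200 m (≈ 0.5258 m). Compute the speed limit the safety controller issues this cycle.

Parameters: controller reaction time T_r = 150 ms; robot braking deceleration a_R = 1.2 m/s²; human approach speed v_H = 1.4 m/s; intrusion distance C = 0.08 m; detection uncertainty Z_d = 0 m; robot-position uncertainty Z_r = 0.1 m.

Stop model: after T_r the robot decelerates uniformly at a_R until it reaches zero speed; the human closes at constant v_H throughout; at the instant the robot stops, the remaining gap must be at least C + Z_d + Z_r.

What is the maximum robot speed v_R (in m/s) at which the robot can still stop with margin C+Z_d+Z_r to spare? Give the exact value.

v_R_max = 1/10 m/s = 0.1000 m/s

quadratic (5/12)·v² + (79/60)·v + (-163/1200) = 0
  disc = (79/60)² − 4·(5/12)·(-163/1200) = 49/25 ; √disc = 7/5
  v_R = (−(79/60) + 7/5) / (2·(5/12)) = 1/10 m/s
check:
braking lasts T_s = (1/10)/(6/5) = 0.0833 s
robot covers v_R·T_r = 0.1000·0.1500 = 0.0150 m before braking
robot covers 0.1000·0.0833 − ½·1.2000·0.0833² = 0.0042 m while stopping
human over T_r+T_s: 1.4000·(0.1500+0.0833) = 0.3267 m
margins: 0.0800+0.0000+0.1000 = 0.1800 m
sum ≈ 0.0150+0.0042+0.3267+0.1800 ≈ 0.5258 m = S ✓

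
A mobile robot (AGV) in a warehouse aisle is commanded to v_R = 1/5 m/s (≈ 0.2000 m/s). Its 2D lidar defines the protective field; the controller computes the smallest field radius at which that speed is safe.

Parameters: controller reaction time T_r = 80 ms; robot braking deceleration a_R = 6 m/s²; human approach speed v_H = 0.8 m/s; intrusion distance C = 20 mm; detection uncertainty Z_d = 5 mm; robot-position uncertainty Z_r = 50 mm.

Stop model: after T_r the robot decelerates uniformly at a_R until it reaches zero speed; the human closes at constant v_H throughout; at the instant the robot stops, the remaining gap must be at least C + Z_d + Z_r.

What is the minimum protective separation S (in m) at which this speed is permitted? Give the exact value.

S_min = 37/200 m = 0.1850 m

T_s = v_R/a_R = (1/5)/6 = 0.0333 s
reaction-phase robot travel = 0.2000·0.0800 = 0.0160 m
robot under decel: 0.2000²/(2·6.0000) = 0.0033 m
human closes 0.8000·0.1133 = 0.0907 m
C+Z_d+Z_r = 0.0200+0.0050+0.0500 = 0.0750 m
S_min ≈ 0.0160+0.0033+0.0907+0.0750  ⇒  S_min = 37/200 m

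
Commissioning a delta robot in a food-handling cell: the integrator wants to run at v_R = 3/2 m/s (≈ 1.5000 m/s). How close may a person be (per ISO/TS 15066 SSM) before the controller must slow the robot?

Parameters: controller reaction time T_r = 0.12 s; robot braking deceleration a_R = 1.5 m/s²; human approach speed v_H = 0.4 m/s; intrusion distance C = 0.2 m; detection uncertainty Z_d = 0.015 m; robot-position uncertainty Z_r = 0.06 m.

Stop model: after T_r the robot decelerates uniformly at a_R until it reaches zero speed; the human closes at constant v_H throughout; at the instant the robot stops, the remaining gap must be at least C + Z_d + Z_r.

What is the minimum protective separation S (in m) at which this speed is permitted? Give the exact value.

braking lasts T_s = (3/2)/(3/2) = 1.0000 s
robot covers v_R·T_r = 1.5000·0.1200 = 0.1800 m before braking
robot covers 1.5000·1.0000 − ½·1.5000·1.0000² = 0.7500 m while stopping
human over T_r+T_s: 0.4000·(0.1200+1.0000) = 0.4480 m
residual clearance needed = 0.2000+0.0150+0.0600 = 0.2750 m
S_min ≈ 0.1800+0.7500+0.4480+0.2750  ⇒  S_min = 1653/1000 m

S_min = 1653/1000 m = 1.6530 m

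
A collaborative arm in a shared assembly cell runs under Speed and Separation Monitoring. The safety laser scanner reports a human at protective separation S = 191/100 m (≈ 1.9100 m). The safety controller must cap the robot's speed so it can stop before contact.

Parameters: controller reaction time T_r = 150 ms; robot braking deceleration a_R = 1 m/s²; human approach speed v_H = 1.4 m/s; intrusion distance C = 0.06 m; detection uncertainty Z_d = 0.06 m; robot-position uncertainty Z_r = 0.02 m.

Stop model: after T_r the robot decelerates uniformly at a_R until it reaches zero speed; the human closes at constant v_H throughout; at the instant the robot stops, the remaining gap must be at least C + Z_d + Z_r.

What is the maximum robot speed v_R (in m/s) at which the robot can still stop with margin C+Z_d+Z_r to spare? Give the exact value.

v_R_max = 4/5 m/s = 0.8000 m/s

at the boundary: (1/2)·v² + (31/20)·v + (-39/25) = 0
  disc = (31/20)² − 4·(1/2)·(-39/25) = 2209/400 ; √disc = 47/20
  v_R = (−(31/20) + 47/20) / (2·(1/2)) = 4/5 m/s
check:
stop time T_s = (4/5)/1 = 0.8000 s
reaction-phase robot travel = 0.8000·0.1500 = 0.1200 m
robot under decel: 0.8000²/(2·1.0000) = 0.3200 m
person approaches 1.4000·(0.1500+0.8000) = 1.3300 m
C+Z_d+Z_r = 0.0600+0.0600+0.0200 = 0.1400 m
sum ≈ 0.1200+0.3200+1.3300+0.1400 ≈ 1.9100 m = S ✓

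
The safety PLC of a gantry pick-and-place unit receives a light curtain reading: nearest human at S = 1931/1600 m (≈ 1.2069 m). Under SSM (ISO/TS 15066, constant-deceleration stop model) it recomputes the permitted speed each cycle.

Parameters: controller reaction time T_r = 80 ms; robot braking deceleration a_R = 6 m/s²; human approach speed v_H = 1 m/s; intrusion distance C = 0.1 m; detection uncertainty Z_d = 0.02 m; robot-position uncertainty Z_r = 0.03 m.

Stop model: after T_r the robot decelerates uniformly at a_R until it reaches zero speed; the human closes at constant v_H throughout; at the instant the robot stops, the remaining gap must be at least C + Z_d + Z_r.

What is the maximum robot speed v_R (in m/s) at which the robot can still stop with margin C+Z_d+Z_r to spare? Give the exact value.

v_R_max = 9/4 m/s = 2.2500 m/s

at the boundary: (1/12)·v² + (37/150)·v + (-1563/1600) = 0
  disc = (37/150)² − 4·(1/12)·(-1563/1600) = 139129/360000 ; √disc = 373/600
  v_R = (−(37/150) + 373/600) / (2·(1/12)) = 9/4 m/s
check:
T_s = v_R/a_R = (9/4)/6 = 0.3750 s
reaction-phase robot travel = 2.2500·0.0800 = 0.1800 m
robot under decel: 2.2500²/(2·6.0000) = 0.4219 m
human over T_r+T_s: 1.0000·(0.0800+0.3750) = 0.4550 m
residual clearance needed = 0.1000+0.0200+0.0300 = 0.1500 m
sum ≈ 0.1800+0.4219+0.4550+0.1500 ≈ 1.2069 m = S ✓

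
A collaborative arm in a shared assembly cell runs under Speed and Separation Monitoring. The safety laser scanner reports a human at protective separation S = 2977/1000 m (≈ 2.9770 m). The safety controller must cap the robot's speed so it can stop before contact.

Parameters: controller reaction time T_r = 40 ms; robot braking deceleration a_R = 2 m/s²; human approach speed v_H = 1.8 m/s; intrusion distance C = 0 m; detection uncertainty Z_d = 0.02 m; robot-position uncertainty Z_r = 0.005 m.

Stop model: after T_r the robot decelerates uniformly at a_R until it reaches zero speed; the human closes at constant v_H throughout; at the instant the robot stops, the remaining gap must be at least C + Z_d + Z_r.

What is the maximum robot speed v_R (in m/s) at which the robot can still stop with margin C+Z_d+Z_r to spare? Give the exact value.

v_R_max = 2 m/s = 2.0000 m/s

at the boundary: (1/4)·v² + (47/50)·v + (-72/25) = 0
  disc = (47/50)² − 4·(1/4)·(-72/25) = 9409/2500 ; √disc = 97/50
  v_R = (−(47/50) + 97/50) / (2·(1/4)) = 2 m/s
check:
T_s = v_R/a_R = 2/2 = 1.0000 s
robot covers v_R·T_r = 2.0000·0.0400 = 0.0800 m before braking
robot covers 2.0000·1.0000 − ½·2.0000·1.0000² = 1.0000 m while stopping
human closes 1.8000·1.0400 = 1.8720 m
residual clearance needed = 0.0000+0.0200+0.0050 = 0.0250 m
sum ≈ 0.0800+1.0000+1.8720+0.0250 ≈ 2.9770 m = S ✓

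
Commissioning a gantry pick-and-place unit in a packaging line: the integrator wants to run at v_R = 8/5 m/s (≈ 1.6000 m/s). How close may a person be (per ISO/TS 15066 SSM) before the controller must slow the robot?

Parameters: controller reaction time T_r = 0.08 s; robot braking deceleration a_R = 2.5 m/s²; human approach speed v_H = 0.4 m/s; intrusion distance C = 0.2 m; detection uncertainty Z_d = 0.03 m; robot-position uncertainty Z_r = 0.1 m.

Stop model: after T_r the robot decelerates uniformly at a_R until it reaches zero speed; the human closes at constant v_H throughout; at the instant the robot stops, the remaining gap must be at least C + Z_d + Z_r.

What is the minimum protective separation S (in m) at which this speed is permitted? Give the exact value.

braking lasts T_s = (8/5)/(5/2) = 0.6400 s
reaction-phase robot travel = 1.6000·0.0800 = 0.1280 m
braking distance = 1.6000²/(2·2.5000) = 0.5120 m
human over T_r+T_s: 0.4000·(0.0800+0.6400) = 0.2880 m
residual clearance needed = 0.2000+0.0300+0.1000 = 0.3300 m
S_min ≈ 0.1280+0.5120+0.2880+0.3300  ⇒  S_min = 629/500 m

S_min = 629/500 m = 1.2580 m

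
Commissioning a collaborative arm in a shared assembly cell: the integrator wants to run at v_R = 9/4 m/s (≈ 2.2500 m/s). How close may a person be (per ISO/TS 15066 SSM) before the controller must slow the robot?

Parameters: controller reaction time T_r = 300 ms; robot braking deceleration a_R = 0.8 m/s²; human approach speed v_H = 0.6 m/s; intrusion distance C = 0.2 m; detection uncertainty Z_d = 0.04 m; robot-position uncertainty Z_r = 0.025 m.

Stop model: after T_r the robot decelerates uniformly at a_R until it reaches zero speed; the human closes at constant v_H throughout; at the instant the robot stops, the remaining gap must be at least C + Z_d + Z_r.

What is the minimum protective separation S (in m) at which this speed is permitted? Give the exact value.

S_min = 19109/3200 m = 5.9716 m

braking lasts T_s = (9/4)/(4/5) = 2.8125 s
robot in T_r: 2.2500·0.3000 = 0.6750 m
robot under decel: 2.2500²/(2·0.8000) = 3.1641 m
human closes 0.6000·3.1125 = 1.8675 m
C+Z_d+Z_r = 0.2000+0.0400+0.0250 = 0.2650 m
S_min ≈ 0.6750+3.1641+1.8675+0.2650  ⇒  S_min = 19109/3200 m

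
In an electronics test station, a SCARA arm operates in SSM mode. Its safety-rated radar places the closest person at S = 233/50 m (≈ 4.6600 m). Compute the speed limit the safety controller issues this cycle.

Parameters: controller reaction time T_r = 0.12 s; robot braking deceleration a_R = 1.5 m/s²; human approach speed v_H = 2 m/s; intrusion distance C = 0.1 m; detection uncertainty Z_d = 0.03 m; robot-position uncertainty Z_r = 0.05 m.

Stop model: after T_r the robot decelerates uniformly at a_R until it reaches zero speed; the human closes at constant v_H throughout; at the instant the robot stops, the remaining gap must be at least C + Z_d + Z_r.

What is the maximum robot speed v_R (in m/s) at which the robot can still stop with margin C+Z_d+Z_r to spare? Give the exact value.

collect terms ⇒ (1/3)·v_R² + (109/75)·v_R + (-106/25) = 0
  disc = (109/75)² − 4·(1/3)·(-106/25) = 43681/5625 ; √disc = 209/75
  v_R = (−(109/75) + 209/75) / (2·(1/3)) = 2 m/s
check:
T_s = v_R/a_R = 2/(3/2) = 1.3333 s
robot in T_r: 2.0000·0.1200 = 0.2400 m
robot under decel: 2.0000²/(2·1.5000) = 1.3333 m
person approaches 2.0000·(0.1200+1.3333) = 2.9067 m
residual clearance needed = 0.1000+0.0300+0.0500 = 0.1800 m
sum ≈ 0.2400+1.3333+2.9067+0.1800 ≈ 4.6600 m = S ✓

v_R_max = 2 m/s = 2.0000 m/s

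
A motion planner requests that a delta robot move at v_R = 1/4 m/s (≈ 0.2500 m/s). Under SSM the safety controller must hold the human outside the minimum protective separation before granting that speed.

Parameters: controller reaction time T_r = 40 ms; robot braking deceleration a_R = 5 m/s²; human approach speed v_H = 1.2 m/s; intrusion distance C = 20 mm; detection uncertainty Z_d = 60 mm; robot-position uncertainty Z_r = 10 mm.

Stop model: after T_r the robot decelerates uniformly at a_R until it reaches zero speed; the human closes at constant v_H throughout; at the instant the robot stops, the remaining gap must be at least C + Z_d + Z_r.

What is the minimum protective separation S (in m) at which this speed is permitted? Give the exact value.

braking lasts T_s = (1/4)/5 = 0.0500 s
robot in T_r: 0.2500·0.0400 = 0.0100 m
braking distance = 0.2500²/(2·5.0000) = 0.0063 m
human over T_r+T_s: 1.2000·(0.0400+0.0500) = 0.1080 m
residual clearance needed = 0.0200+0.0600+0.0100 = 0.0900 m
S_min ≈ 0.0100+0.0063+0.1080+0.0900  ⇒  S_min = 857/4000 m

S_min = 857/4000 m = 0.2142 m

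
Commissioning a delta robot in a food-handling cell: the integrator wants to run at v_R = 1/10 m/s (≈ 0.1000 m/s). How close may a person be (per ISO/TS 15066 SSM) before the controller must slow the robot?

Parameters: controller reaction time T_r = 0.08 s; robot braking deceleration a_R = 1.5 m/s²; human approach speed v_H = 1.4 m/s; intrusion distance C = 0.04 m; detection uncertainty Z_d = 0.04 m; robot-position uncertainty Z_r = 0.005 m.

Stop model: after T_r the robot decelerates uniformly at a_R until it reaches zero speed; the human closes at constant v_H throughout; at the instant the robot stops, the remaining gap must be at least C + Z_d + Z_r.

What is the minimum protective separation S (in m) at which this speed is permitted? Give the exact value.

braking lasts T_s = (1/10)/(3/2) = 0.0667 s
robot in T_r: 0.1000·0.0800 = 0.0080 m
robot under decel: 0.1000²/(2·1.5000) = 0.0033 m
human closes 1.4000·0.1467 = 0.2053 m
C+Z_d+Z_r = 0.0400+0.0400+0.0050 = 0.0850 m
S_min ≈ 0.0080+0.0033+0.2053+0.0850  ⇒  S_min = 181/600 m

S_min = 181/600 m = 0.3017 m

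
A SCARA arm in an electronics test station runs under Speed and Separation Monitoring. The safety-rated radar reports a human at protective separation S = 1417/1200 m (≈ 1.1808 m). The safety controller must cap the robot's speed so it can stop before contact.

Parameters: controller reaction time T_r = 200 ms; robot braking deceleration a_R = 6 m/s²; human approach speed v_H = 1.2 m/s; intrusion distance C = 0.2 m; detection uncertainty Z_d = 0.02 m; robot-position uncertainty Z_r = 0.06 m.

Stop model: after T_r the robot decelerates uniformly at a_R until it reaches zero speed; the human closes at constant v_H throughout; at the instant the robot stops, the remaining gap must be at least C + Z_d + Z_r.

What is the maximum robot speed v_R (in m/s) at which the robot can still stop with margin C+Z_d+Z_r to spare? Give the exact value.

v_R_max = 13/10 m/s = 1.3000 m/s

quadratic (1/12)·v² + (2/5)·v + (-793/1200) = 0
  disc = (2/5)² − 4·(1/12)·(-793/1200) = 1369/3600 ; √disc = 37/60
  v_R = (−(2/5) + 37/60) / (2·(1/12)) = 13/10 m/s
check:
braking lasts T_s = (13/10)/6 = 0.2167 s
reaction-phase robot travel = 1.3000·0.2000 = 0.2600 m
robot covers 1.3000·0.2167 − ½·6.0000·0.2167² = 0.1408 m while stopping
person approaches 1.2000·(0.2000+0.2167) = 0.5000 m
margins: 0.2000+0.0200+0.0600 = 0.2800 m
sum ≈ 0.2600+0.1408+0.5000+0.2800 ≈ 1.1808 m = S ✓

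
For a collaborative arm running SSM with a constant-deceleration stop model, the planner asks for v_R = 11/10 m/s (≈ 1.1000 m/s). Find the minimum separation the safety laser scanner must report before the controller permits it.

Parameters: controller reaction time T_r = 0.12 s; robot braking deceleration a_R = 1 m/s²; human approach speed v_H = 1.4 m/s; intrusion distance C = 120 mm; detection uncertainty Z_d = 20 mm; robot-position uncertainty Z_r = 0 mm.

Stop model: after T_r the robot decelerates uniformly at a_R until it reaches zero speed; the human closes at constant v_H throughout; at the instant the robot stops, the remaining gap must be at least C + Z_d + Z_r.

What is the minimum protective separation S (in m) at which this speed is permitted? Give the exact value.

S_min = 517/200 m = 2.5850 m

braking lasts T_s = (11/10)/1 = 1.1000 s
reaction-phase robot travel = 1.1000·0.1200 = 0.1320 m
robot covers 1.1000·1.1000 − ½·1.0000·1.1000² = 0.6050 m while stopping
human closes 1.4000·1.2200 = 1.7080 m
C+Z_d+Z_r = 0.1200+0.0200+0.0000 = 0.1400 m
S_min ≈ 0.1320+0.6050+1.7080+0.1400  ⇒  S_min = 517/200 m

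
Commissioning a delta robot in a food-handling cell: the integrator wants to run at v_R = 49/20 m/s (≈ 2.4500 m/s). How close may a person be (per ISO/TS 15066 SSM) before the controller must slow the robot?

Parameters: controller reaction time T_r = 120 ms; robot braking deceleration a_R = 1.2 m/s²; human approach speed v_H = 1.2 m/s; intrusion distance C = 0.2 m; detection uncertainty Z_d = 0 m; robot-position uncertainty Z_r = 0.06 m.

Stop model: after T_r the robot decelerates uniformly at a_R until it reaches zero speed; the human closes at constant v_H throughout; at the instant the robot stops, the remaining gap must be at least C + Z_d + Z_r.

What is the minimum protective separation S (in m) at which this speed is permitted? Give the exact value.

stop time T_s = (49/20)/(6/5) = 2.0417 s
reaction-phase robot travel = 2.4500·0.1200 = 0.2940 m
robot covers 2.4500·2.0417 − ½·1.2000·2.0417² = 2.5010 m while stopping
person approaches 1.2000·(0.1200+2.0417) = 2.5940 m
margins: 0.2000+0.0000+0.0600 = 0.2600 m
S_min ≈ 0.2940+2.5010+2.5940+0.2600  ⇒  S_min = 135577/24000 m

S_min = 135577/24000 m = 5.6490 m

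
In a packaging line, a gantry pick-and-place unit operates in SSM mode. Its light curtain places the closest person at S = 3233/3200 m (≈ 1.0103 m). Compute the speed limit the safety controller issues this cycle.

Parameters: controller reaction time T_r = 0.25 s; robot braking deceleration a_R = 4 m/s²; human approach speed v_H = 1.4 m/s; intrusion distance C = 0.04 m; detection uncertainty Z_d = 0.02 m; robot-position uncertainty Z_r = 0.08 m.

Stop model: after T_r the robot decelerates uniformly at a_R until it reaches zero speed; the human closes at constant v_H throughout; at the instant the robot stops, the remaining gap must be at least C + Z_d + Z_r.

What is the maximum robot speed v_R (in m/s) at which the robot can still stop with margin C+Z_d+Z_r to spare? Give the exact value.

v_R_max = 3/4 m/s = 0.7500 m/s

collect terms ⇒ (1/8)·v_R² + (3/5)·v_R + (-333/640) = 0
  disc = (3/5)² − 4·(1/8)·(-333/640) = 3969/6400 ; √disc = 63/80
  v_R = (−(3/5) + 63/80) / (2·(1/8)) = 3/4 m/s
check:
braking lasts T_s = (3/4)/4 = 0.1875 s
robot in T_r: 0.7500·0.2500 = 0.1875 m
braking distance = 0.7500²/(2·4.0000) = 0.0703 m
human closes 1.4000·0.4375 = 0.6125 m
residual clearance needed = 0.0400+0.0200+0.0800 = 0.1400 m
sum ≈ 0.1875+0.0703+0.6125+0.1400 ≈ 1.0103 m = S ✓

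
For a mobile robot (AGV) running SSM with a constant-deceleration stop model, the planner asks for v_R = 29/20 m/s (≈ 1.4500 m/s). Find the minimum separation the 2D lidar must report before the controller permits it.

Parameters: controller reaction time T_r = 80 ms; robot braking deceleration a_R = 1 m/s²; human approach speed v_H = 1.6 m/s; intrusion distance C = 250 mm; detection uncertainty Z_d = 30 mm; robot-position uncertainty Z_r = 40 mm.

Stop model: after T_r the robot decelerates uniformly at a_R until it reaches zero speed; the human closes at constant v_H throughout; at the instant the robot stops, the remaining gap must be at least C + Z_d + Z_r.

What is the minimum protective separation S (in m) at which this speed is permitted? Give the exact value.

S_min = 15741/4000 m = 3.9352 m

braking lasts T_s = (29/20)/1 = 1.4500 s
robot covers v_R·T_r = 1.4500·0.0800 = 0.1160 m before braking
robot covers 1.4500·1.4500 − ½·1.0000·1.4500² = 1.0513 m while stopping
human closes 1.6000·1.5300 = 2.4480 m
margins: 0.2500+0.0300+0.0400 = 0.3200 m
S_min ≈ 0.1160+1.0513+2.4480+0.3200  ⇒  S_min = 15741/4000 m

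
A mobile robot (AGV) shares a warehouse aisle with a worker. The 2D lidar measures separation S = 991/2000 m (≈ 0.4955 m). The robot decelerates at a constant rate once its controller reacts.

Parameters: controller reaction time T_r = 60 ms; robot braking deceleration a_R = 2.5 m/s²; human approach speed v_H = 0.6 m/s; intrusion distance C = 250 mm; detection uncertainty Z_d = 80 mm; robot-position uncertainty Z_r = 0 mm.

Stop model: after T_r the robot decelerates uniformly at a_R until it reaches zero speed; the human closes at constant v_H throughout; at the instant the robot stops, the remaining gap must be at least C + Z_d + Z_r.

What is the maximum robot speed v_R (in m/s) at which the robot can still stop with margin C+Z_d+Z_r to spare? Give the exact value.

collect terms ⇒ (1/5)·v_R² + (3/10)·v_R + (-259/2000) = 0
  disc = (3/10)² − 4·(1/5)·(-259/2000) = 121/625 ; √disc = 11/25
  v_R = (−(3/10) + 11/25) / (2·(1/5)) = 7/20 m/s
check:
T_s = v_R/a_R = (7/20)/(5/2) = 0.1400 s
robot in T_r: 0.3500·0.0600 = 0.0210 m
robot covers 0.3500·0.1400 − ½·2.5000·0.1400² = 0.0245 m while stopping
human closes 0.6000·0.2000 = 0.1200 m
residual clearance needed = 0.2500+0.0800+0.0000 = 0.3300 m
sum ≈ 0.0210+0.0245+0.1200+0.3300 ≈ 0.4955 m = S ✓

v_R_max = 7/20 m/s = 0.3500 m/s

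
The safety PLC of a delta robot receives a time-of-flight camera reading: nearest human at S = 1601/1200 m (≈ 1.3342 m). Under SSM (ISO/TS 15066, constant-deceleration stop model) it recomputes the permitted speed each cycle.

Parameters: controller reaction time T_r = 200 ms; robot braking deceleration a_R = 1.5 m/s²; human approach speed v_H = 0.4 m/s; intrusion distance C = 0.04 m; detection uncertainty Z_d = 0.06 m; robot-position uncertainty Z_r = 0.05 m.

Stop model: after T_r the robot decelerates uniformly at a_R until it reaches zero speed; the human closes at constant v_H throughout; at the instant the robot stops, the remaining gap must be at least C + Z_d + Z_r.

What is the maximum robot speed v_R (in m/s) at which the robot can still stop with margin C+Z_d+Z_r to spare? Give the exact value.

v_R_max = 5/4 m/s = 1.2500 m/s

quadratic (1/3)·v² + (7/15)·v + (-53/48) = 0
  disc = (7/15)² − 4·(1/3)·(-53/48) = 169/100 ; √disc = 13/10
  v_R = (−(7/15) + 13/10) / (2·(1/3)) = 5/4 m/s
check:
braking lasts T_s = (5/4)/(3/2) = 0.8333 s
robot covers v_R·T_r = 1.2500·0.2000 = 0.2500 m before braking
braking distance = 1.2500²/(2·1.5000) = 0.5208 m
human closes 0.4000·1.0333 = 0.4133 m
residual clearance needed = 0.0400+0.0600+0.0500 = 0.1500 m
sum ≈ 0.2500+0.5208+0.4133+0.1500 ≈ 1.3342 m = S ✓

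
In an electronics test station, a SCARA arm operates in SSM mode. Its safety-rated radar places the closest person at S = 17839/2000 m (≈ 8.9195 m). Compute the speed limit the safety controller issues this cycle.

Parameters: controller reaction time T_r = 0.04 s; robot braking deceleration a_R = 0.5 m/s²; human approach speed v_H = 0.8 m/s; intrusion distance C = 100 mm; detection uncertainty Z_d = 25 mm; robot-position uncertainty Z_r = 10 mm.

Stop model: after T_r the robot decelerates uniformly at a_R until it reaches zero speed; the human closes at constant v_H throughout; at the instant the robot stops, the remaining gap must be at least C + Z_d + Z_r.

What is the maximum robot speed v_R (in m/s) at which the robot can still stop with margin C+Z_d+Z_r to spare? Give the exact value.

at the boundary: (1)·v² + (41/25)·v + (-3501/400) = 0
  disc = (41/25)² − 4·(1)·(-3501/400) = 94249/2500 ; √disc = 307/50
  v_R = (−(41/25) + 307/50) / (2·(1)) = 9/4 m/s
check:
braking lasts T_s = (9/4)/(1/2) = 4.5000 s
robot in T_r: 2.2500·0.0400 = 0.0900 m
robot under decel: 2.2500²/(2·0.5000) = 5.0625 m
human over T_r+T_s: 0.8000·(0.0400+4.5000) = 3.6320 m
C+Z_d+Z_r = 0.1000+0.0250+0.0100 = 0.1350 m
sum ≈ 0.0900+5.0625+3.6320+0.1350 ≈ 8.9195 m = S ✓

v_R_max = 9/4 m/s = 2.2500 m/s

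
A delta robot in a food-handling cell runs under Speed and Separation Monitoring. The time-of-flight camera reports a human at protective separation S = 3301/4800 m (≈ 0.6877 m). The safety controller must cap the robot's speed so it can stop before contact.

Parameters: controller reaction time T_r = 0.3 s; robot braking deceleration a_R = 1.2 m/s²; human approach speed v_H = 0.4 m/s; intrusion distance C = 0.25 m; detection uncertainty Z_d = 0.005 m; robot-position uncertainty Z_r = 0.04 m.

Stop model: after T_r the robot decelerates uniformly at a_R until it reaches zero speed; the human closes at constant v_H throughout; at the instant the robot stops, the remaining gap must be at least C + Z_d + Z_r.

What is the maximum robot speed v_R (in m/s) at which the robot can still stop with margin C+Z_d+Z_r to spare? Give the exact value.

v_R_max = 7/20 m/s = 0.3500 m/s

collect terms ⇒ (5/12)·v_R² + (19/30)·v_R + (-1309/4800) = 0
  disc = (19/30)² − 4·(5/12)·(-1309/4800) = 1369/1600 ; √disc = 37/40
  v_R = (−(19/30) + 37/40) / (2·(5/12)) = 7/20 m/s
check:
T_s = v_R/a_R = (7/20)/(6/5) = 0.2917 s
robot in T_r: 0.3500·0.3000 = 0.1050 m
robot under decel: 0.3500²/(2·1.2000) = 0.0510 m
human over T_r+T_s: 0.4000·(0.3000+0.2917) = 0.2367 m
residual clearance needed = 0.2500+0.0050+0.0400 = 0.2950 m
sum ≈ 0.1050+0.0510+0.2367+0.2950 ≈ 0.6877 m = S ✓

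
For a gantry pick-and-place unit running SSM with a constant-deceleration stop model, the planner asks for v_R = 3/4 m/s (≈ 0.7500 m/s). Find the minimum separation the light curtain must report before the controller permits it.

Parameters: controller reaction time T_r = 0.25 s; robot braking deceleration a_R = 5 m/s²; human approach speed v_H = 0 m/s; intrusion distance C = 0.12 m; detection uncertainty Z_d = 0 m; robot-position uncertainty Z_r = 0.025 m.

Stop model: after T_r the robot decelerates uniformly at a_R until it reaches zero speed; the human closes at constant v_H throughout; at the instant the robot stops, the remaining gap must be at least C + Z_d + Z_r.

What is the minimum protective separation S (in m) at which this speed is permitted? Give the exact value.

braking lasts T_s = (3/4)/5 = 0.1500 s
robot covers v_R·T_r = 0.7500·0.2500 = 0.1875 m before braking
braking distance = 0.7500²/(2·5.0000) = 0.0563 m
person approaches 0.0000·(0.2500+0.1500) = 0.0000 m
C+Z_d+Z_r = 0.1200+0.0000+0.0250 = 0.1450 m
S_min ≈ 0.1875+0.0563+0.0000+0.1450  ⇒  S_min = 311/800 m

S_min = 311/800 m = 0.3887 m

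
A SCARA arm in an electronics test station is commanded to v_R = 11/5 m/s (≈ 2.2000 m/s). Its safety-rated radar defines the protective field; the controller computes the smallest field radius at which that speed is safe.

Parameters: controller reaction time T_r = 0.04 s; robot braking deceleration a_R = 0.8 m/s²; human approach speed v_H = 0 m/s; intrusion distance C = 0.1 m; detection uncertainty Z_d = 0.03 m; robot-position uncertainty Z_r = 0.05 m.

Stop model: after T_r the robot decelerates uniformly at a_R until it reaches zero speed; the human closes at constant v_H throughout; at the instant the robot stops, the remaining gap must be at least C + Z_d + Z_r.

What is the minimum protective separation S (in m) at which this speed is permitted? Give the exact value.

S_min = 3293/1000 m = 3.2930 m

T_s = v_R/a_R = (11/5)/(4/5) = 2.7500 s
robot covers v_R·T_r = 2.2000·0.0400 = 0.0880 m before braking
robot under decel: 2.2000²/(2·0.8000) = 3.0250 m
human closes 0.0000·2.7900 = 0.0000 m
residual clearance needed = 0.1000+0.0300+0.0500 = 0.1800 m
S_min ≈ 0.0880+3.0250+0.0000+0.1800  ⇒  S_min = 3293/1000 m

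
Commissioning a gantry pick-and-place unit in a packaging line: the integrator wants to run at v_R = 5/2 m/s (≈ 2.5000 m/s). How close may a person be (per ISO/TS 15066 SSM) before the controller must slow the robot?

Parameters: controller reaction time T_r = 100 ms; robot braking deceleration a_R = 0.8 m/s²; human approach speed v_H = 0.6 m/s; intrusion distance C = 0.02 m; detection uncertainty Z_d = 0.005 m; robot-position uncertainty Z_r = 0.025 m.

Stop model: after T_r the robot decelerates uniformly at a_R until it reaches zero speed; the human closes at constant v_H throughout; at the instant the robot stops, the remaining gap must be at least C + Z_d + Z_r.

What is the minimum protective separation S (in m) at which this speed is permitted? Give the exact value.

stop time T_s = (5/2)/(4/5) = 3.1250 s
robot in T_r: 2.5000·0.1000 = 0.2500 m
robot under decel: 2.5000²/(2·0.8000) = 3.9062 m
human over T_r+T_s: 0.6000·(0.1000+3.1250) = 1.9350 m
margins: 0.0200+0.0050+0.0250 = 0.0500 m
S_min ≈ 0.2500+3.9062+1.9350+0.0500  ⇒  S_min = 4913/800 m

S_min = 4913/800 m = 6.1413 m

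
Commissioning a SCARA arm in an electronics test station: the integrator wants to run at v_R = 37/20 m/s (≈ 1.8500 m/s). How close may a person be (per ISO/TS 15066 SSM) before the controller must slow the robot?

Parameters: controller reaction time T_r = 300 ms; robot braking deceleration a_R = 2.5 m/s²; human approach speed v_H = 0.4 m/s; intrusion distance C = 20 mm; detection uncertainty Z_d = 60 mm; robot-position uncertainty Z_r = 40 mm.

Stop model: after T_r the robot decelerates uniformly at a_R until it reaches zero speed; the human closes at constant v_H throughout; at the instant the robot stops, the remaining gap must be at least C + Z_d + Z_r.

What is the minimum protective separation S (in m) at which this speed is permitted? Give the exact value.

braking lasts T_s = (37/20)/(5/2) = 0.7400 s
reaction-phase robot travel = 1.8500·0.3000 = 0.5550 m
braking distance = 1.8500²/(2·2.5000) = 0.6845 m
human closes 0.4000·1.0400 = 0.4160 m
C+Z_d+Z_r = 0.0200+0.0600+0.0400 = 0.1200 m
S_min ≈ 0.5550+0.6845+0.4160+0.1200  ⇒  S_min = 3551/2000 m

S_min = 3551/2000 m = 1.7755 m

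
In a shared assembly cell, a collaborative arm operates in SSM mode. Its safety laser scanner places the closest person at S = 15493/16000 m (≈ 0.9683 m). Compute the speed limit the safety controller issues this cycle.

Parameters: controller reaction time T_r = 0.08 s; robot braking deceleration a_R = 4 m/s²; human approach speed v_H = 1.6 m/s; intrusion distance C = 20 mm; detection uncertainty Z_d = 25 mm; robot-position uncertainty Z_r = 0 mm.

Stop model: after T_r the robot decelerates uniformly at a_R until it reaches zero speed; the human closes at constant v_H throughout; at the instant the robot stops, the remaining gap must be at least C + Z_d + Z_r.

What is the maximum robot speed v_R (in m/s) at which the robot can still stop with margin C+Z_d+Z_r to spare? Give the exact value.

collect terms ⇒ (1/8)·v_R² + (12/25)·v_R + (-509/640) = 0
  disc = (12/25)² − 4·(1/8)·(-509/640) = 100489/160000 ; √disc = 317/400
  v_R = (−(12/25) + 317/400) / (2·(1/8)) = 5/4 m/s
check:
braking lasts T_s = (5/4)/4 = 0.3125 s
reaction-phase robot travel = 1.2500·0.0800 = 0.1000 m
robot covers 1.2500·0.3125 − ½·4.0000·0.3125² = 0.1953 m while stopping
human over T_r+T_s: 1.6000·(0.0800+0.3125) = 0.6280 m
margins: 0.0200+0.0250+0.0000 = 0.0450 m
sum ≈ 0.1000+0.1953+0.6280+0.0450 ≈ 0.9683 m = S ✓

v_R_max = 5/4 m/s = 1.2500 m/s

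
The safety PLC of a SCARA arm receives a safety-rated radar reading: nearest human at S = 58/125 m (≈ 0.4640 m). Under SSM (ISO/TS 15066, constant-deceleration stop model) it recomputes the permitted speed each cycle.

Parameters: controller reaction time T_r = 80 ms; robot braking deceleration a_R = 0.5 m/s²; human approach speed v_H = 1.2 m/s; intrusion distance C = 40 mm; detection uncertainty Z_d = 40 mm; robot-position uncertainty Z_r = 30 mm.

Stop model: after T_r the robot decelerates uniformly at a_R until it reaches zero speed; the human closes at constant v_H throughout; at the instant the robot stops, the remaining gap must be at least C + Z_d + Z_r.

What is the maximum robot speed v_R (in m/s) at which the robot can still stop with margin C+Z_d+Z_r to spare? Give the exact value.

at the boundary: (1)·v² + (62/25)·v + (-129/500) = 0
  disc = (62/25)² − 4·(1)·(-129/500) = 4489/625 ; √disc = 67/25
  v_R = (−(62/25) + 67/25) / (2·(1)) = 1/10 m/s
check:
stop time T_s = (1/10)/(1/2) = 0.2000 s
robot covers v_R·T_r = 0.1000·0.0800 = 0.0080 m before braking
robot covers 0.1000·0.2000 − ½·0.5000·0.2000² = 0.0100 m while stopping
human closes 1.2000·0.2800 = 0.3360 m
residual clearance needed = 0.0400+0.0400+0.0300 = 0.1100 m
sum ≈ 0.0080+0.0100+0.3360+0.1100 ≈ 0.4640 m = S ✓

v_R_max = 1/10 m/s = 0.1000 m/s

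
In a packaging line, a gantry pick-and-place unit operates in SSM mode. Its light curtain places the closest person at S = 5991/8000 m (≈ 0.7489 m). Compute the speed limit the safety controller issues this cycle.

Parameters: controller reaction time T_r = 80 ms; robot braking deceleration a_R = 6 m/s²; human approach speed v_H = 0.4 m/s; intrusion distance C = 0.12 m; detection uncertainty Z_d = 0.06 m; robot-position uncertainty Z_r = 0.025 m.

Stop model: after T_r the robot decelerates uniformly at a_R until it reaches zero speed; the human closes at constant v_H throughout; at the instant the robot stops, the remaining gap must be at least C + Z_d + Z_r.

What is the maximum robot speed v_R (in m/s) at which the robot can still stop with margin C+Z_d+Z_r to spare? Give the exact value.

v_R_max = 7/4 m/s = 1.7500 m/s

quadratic (1/12)·v² + (11/75)·v + (-819/1600) = 0
  disc = (11/75)² − 4·(1/12)·(-819/1600) = 69169/360000 ; √disc = 263/600
  v_R = (−(11/75) + 263/600) / (2·(1/12)) = 7/4 m/s
check:
T_s = v_R/a_R = (7/4)/6 = 0.2917 s
robot in T_r: 1.7500·0.0800 = 0.1400 m
robot covers 1.7500·0.2917 − ½·6.0000·0.2917² = 0.2552 m while stopping
human over T_r+T_s: 0.4000·(0.0800+0.2917) = 0.1487 m
margins: 0.1200+0.0600+0.0250 = 0.2050 m
sum ≈ 0.1400+0.2552+0.1487+0.2050 ≈ 0.7489 m = S ✓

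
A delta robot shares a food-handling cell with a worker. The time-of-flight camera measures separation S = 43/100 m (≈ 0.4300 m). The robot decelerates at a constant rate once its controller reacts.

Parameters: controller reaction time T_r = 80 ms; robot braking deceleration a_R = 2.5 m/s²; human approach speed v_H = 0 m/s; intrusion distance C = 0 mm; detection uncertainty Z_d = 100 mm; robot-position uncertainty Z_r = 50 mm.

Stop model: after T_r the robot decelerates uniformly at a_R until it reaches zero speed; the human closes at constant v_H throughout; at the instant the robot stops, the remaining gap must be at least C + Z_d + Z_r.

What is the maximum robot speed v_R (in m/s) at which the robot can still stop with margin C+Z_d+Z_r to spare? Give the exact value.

v_R_max = 1 m/s = 1.0000 m/s

collect terms ⇒ (1/5)·v_R² + (2/25)·v_R + (-7/25) = 0
  disc = (2/25)² − 4·(1/5)·(-7/25) = 144/625 ; √disc = 12/25
  v_R = (−(2/25) + 12/25) / (2·(1/5)) = 1 m/s
check:
stop time T_s = 1/(5/2) = 0.4000 s
reaction-phase robot travel = 1.0000·0.0800 = 0.0800 m
robot under decel: 1.0000²/(2·2.5000) = 0.2000 m
person approaches 0.0000·(0.0800+0.4000) = 0.0000 m
C+Z_d+Z_r = 0.0000+0.1000+0.0500 = 0.1500 m
sum ≈ 0.0800+0.2000+0.0000+0.1500 ≈ 0.4300 m = S ✓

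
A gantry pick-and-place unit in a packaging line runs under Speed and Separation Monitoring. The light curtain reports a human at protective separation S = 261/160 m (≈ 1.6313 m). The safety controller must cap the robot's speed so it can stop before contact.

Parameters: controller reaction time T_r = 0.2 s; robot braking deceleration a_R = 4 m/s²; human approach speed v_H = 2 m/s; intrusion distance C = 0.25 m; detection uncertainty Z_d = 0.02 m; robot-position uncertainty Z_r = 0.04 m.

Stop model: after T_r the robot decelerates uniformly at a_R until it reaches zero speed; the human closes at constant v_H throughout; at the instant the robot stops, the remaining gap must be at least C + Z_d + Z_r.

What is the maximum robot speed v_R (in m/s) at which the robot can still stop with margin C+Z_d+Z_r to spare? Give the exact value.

v_R_max = 11/10 m/s = 1.1000 m/s

at the boundary: (1/8)·v² + (7/10)·v + (-737/800) = 0
  disc = (7/10)² − 4·(1/8)·(-737/800) = 1521/1600 ; √disc = 39/40
  v_R = (−(7/10) + 39/40) / (2·(1/8)) = 11/10 m/s
check:
T_s = v_R/a_R = (11/10)/4 = 0.2750 s
robot in T_r: 1.1000·0.2000 = 0.2200 m
braking distance = 1.1000²/(2·4.0000) = 0.1512 m
person approaches 2.0000·(0.2000+0.2750) = 0.9500 m
C+Z_d+Z_r = 0.2500+0.0200+0.0400 = 0.3100 m
sum ≈ 0.2200+0.1512+0.9500+0.3100 ≈ 1.6313 m = S ✓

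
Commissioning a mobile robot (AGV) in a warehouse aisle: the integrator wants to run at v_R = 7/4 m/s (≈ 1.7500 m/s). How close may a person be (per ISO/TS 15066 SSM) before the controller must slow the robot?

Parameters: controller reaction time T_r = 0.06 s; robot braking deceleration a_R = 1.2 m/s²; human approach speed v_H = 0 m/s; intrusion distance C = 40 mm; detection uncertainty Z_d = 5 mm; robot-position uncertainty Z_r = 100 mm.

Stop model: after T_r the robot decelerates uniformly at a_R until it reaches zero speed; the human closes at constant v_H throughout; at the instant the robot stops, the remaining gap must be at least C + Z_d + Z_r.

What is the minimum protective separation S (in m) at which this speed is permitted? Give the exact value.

braking lasts T_s = (7/4)/(6/5) = 1.4583 s
robot covers v_R·T_r = 1.7500·0.0600 = 0.1050 m before braking
robot covers 1.7500·1.4583 − ½·1.2000·1.4583² = 1.2760 m while stopping
human closes 0.0000·1.5183 = 0.0000 m
C+Z_d+Z_r = 0.0400+0.0050+0.1000 = 0.1450 m
S_min ≈ 0.1050+1.2760+0.0000+0.1450  ⇒  S_min = 293/192 m

S_min = 293/192 m = 1.5260 m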